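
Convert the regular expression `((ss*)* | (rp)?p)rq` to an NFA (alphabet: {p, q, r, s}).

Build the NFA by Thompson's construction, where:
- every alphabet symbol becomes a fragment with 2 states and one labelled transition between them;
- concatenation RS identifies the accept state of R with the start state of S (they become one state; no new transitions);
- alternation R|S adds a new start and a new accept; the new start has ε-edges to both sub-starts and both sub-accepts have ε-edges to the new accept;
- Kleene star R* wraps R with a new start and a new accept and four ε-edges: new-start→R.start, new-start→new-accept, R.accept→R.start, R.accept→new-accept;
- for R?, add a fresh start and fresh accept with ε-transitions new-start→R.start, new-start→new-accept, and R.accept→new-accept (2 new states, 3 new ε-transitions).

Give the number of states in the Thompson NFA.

17

Bottom-up over the parse tree:
Each of the 7 symbol leaves contributes a 2-state fragment.
  s* → 4 states
  ss* → 5 states
  (ss*)* → 7 states
  rp → 3 states
  (rp)? → 5 states
  (rp)?p → 6 states
  (ss*)* | (rp)?p → 15 states
  ((ss*)* | (rp)?p)rq → 17 states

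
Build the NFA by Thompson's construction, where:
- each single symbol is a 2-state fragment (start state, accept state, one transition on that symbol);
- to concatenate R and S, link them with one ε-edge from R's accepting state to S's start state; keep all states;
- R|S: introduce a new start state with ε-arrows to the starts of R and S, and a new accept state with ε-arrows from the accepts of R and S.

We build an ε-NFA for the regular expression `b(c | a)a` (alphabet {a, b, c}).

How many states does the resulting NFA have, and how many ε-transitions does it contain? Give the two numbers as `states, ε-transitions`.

10, 6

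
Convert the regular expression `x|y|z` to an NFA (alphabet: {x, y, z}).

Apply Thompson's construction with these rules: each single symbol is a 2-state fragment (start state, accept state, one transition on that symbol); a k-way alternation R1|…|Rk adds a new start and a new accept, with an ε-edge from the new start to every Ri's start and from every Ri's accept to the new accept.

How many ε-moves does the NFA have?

6

Per subexpression:
Each of the 3 symbol leaves contributes 0 ε-transitions.
  x|y|z — 6 ε-transitions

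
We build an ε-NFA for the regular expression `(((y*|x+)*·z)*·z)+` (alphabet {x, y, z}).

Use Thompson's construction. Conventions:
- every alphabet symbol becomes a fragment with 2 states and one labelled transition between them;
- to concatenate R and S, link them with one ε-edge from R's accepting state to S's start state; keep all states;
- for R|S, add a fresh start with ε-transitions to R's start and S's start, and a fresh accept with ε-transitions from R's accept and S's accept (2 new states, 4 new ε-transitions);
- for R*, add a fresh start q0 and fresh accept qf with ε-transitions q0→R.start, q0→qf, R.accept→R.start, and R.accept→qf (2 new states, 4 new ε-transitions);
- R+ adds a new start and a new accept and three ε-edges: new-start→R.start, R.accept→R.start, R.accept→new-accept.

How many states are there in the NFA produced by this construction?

20

Bottom-up over the parse tree:
Each of the 4 symbol leaves contributes a 2-state fragment.
  y* — 4 states
  x+ — 4 states
  y*|x+ — 10 states
  (y*|x+)* — 12 states
  (y*|x+)*·z — 14 states
  ((y*|x+)*·z)* — 16 states
  ((y*|x+)*·z)*·z — 18 states
  (((y*|x+)*·z)*·z)+ — 20 states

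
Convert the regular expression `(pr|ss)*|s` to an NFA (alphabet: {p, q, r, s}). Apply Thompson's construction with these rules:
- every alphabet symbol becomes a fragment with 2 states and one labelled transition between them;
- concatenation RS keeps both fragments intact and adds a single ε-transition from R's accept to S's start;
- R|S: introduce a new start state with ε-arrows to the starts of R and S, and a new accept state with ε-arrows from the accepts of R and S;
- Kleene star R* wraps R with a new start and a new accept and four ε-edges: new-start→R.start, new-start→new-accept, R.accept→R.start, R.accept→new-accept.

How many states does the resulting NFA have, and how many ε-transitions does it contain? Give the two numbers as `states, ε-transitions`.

Bottom-up over the parse tree:
Each of the 5 symbol leaves contributes 2 states and 0 ε-transitions.
  pr → 4 states, 1 ε-transition
  ss → 4 states, 1 ε-transition
  pr|ss → 10 states, 6 ε-transitions
  (pr|ss)* → 12 states, 10 ε-transitions
  (pr|ss)*|s → 16 states, 14 ε-transitions

16, 14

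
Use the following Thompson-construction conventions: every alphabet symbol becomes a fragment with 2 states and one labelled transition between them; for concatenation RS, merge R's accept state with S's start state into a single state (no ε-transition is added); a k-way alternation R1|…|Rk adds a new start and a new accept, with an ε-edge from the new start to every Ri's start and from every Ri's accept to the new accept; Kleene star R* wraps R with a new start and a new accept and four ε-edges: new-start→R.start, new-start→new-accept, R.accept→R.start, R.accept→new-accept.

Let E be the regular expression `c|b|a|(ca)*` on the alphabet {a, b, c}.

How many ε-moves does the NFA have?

Bottom-up over the parse tree:
Each of the 5 symbol leaves contributes 0 ε-transitions.
  ca = 0 ε-transitions
  (ca)* = 4 ε-transitions
  c|b|a|(ca)* = 12 ε-transitions

12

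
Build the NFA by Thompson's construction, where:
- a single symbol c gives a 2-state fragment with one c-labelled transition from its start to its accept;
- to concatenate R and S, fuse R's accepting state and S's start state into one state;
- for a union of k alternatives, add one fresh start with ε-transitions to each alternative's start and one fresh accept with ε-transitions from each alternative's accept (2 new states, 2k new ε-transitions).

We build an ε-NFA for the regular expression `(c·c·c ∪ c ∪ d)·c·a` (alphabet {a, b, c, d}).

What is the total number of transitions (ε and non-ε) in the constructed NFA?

Building bottom-up:
Each of the 7 symbol leaves contributes 1 transition (1 symbol, 0 ε).
  c·c·c : 3 transitions (3 symbol, 0 ε)
  c·c·c ∪ c ∪ d : 11 transitions (5 symbol, 6 ε)
  (c·c·c ∪ c ∪ d)·c·a : 13 transitions (7 symbol, 6 ε)

13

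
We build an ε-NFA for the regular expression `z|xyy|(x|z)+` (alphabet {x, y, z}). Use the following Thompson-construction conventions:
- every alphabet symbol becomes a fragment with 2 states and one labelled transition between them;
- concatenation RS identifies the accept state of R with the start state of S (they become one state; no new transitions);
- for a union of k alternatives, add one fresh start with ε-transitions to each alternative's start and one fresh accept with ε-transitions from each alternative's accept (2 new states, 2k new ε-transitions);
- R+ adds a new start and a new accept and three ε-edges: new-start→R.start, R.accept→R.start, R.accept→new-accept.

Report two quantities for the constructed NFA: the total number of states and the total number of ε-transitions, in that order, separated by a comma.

16, 13

Recursing over subexpressions:
Each of the 6 symbol leaves contributes 2 states and 0 ε-transitions.
  xyy — 4 states, 0 ε-transitions
  x|z — 6 states, 4 ε-transitions
  (x|z)+ — 8 states, 7 ε-transitions
  z|xyy|(x|z)+ — 16 states, 13 ε-transitions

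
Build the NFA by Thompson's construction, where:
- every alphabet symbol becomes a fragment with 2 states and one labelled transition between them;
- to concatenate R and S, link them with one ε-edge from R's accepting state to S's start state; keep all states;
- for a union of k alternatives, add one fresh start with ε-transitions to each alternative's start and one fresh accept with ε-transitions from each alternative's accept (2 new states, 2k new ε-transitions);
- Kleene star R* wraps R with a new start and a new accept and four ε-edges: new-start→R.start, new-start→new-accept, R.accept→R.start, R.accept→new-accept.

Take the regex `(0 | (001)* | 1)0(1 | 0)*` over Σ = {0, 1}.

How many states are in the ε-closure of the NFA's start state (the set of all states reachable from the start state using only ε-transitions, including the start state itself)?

8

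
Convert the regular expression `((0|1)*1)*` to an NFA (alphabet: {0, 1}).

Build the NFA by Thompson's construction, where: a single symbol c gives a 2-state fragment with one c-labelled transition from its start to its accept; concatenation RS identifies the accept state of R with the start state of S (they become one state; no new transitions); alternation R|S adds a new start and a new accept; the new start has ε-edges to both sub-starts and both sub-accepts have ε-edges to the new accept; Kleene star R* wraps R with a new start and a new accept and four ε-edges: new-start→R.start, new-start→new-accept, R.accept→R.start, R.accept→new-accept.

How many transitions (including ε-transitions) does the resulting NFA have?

Building bottom-up:
Each of the 3 symbol leaves contributes 1 transition (1 symbol, 0 ε).
  0|1 → 6 transitions (2 symbol, 4 ε)
  (0|1)* → 10 transitions (2 symbol, 8 ε)
  (0|1)*1 → 11 transitions (3 symbol, 8 ε)
  ((0|1)*1)* → 15 transitions (3 symbol, 12 ε)

15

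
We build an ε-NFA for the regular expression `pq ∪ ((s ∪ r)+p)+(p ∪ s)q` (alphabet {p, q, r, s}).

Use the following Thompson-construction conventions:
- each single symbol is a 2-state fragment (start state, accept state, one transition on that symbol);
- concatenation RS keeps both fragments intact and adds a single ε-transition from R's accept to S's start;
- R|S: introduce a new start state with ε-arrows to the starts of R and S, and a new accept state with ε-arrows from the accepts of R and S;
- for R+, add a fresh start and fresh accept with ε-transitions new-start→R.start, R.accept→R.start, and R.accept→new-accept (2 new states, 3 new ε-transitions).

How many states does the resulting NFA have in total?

26

Per subexpression:
Each of the 8 symbol leaves contributes a 2-state fragment.
  pq = 4 states
  s ∪ r = 6 states
  (s ∪ r)+ = 8 states
  (s ∪ r)+p = 10 states
  ((s ∪ r)+p)+ = 12 states
  p ∪ s = 6 states
  ((s ∪ r)+p)+(p ∪ s)q = 20 states
  pq ∪ ((s ∪ r)+p)+(p ∪ s)q = 26 states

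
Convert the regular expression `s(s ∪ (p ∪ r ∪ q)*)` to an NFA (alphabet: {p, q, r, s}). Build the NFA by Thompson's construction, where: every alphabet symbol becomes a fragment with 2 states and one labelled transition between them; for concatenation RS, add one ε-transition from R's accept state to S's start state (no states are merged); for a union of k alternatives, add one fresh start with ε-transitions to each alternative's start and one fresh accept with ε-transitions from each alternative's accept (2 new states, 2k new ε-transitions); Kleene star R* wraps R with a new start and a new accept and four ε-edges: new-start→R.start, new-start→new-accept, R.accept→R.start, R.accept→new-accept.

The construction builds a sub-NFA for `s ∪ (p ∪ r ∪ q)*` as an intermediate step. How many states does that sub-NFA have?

14

Fragment for `s ∪ (p ∪ r ∪ q)*`:
Each of the 4 symbol leaves contributes a 2-state fragment.
  p ∪ r ∪ q — 8 states
  (p ∪ r ∪ q)* — 10 states
  s ∪ (p ∪ r ∪ q)* — 14 states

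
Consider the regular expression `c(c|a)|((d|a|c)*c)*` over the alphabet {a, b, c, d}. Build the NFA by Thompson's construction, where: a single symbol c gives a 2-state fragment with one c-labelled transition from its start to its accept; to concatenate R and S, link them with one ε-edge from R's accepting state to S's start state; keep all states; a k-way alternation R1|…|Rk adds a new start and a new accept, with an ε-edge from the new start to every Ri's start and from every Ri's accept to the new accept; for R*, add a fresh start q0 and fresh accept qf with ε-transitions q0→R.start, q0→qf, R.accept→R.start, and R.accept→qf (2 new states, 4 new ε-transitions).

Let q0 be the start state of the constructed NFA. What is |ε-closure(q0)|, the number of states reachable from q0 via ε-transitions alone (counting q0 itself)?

Compute the ε-closure size of each fragment's start state recursively; a symbol fragment's start has no outgoing ε-edge, so its closure is just itself (size 1).
  c|a : |ε-closure| = 1 + 1 + 1 = 3 (the new accept is not ε-reachable since no branch accepts ε)
  c(c|a) : |ε-closure| equals the left operand's closure size = 1 (its accept is not ε-reachable, so the closure stops there)
  d|a|c : |ε-closure| = 1 + 1 + 1 + 1 = 4 (the new accept is not ε-reachable since no branch accepts ε)
  (d|a|c)* : new start has ε-edges to the inner start and to the new accept, so |ε-closure| = 2 + 4 = 6
  (d|a|c)*c : |ε-closure| = 6 + 1 = 7 (closure spills across the concat boundary because the left factor accepts ε)
  ((d|a|c)*c)* : |ε-closure| = 1 (new start) + 7 (body) + 1 (new accept) = 9
  c(c|a)|((d|a|c)*c)* : |ε-closure| = 1 (new start) + (1 + 9) + 1 (new accept, since some branch ε-reaches its own accept) = 12

12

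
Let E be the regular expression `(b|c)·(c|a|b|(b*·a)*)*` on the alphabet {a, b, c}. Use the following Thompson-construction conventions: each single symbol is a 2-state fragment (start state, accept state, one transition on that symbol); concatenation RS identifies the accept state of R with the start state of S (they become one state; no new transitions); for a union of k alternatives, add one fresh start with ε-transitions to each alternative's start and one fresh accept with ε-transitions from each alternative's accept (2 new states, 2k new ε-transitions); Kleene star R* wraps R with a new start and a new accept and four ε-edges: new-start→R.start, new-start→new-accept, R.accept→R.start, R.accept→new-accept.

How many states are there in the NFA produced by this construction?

22

Per subexpression:
Each of the 7 symbol leaves contributes a 2-state fragment.
  b|c : 6 states
  b* : 4 states
  b*·a : 5 states
  (b*·a)* : 7 states
  c|a|b|(b*·a)* : 15 states
  (c|a|b|(b*·a)*)* : 17 states
  (b|c)·(c|a|b|(b*·a)*)* : 22 states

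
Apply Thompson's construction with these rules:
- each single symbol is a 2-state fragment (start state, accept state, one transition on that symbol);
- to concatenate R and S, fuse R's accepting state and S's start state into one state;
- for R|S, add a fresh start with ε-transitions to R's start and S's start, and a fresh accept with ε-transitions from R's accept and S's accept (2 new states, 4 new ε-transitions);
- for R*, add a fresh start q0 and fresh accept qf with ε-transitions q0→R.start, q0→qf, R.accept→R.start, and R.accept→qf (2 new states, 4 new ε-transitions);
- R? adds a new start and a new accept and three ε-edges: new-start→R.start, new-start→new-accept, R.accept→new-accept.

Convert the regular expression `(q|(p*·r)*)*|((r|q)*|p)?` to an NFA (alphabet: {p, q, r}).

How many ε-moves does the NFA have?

35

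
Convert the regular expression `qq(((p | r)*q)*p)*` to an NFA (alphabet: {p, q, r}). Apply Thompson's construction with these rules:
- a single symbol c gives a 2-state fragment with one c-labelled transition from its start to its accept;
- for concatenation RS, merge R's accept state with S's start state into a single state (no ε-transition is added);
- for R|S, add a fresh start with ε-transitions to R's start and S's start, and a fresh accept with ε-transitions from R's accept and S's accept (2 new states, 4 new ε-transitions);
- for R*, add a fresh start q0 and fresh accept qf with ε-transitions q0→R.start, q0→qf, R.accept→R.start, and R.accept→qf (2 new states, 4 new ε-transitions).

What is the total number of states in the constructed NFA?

16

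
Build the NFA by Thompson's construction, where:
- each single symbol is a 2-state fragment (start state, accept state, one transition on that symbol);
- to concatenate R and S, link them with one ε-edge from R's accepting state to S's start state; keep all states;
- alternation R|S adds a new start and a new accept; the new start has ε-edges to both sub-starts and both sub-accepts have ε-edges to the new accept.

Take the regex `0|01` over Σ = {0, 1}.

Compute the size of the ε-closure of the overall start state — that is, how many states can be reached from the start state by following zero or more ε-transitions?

Compute the ε-closure size of each fragment's start state recursively; a symbol fragment's start has no outgoing ε-edge, so its closure is just itself (size 1).
  01 → same as the first factor's closure: |closure| = 1
  0|01 → new start ε-reaches every alternative's start; none of them accept ε, so the new accept is not reached: |closure| = 1 + 1 + 1 = 3

3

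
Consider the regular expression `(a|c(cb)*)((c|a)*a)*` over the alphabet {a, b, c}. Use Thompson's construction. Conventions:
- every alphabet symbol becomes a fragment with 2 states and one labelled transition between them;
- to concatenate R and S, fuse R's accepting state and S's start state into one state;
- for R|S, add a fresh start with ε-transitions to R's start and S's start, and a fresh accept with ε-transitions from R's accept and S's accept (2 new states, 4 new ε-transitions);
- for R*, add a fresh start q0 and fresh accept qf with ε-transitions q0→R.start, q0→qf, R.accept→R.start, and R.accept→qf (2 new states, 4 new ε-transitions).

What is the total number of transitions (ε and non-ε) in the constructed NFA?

Building bottom-up:
Each of the 7 symbol leaves contributes 1 transition (1 symbol, 0 ε).
  cb = 2 transitions (2 symbol, 0 ε)
  (cb)* = 6 transitions (2 symbol, 4 ε)
  c(cb)* = 7 transitions (3 symbol, 4 ε)
  a|c(cb)* = 12 transitions (4 symbol, 8 ε)
  c|a = 6 transitions (2 symbol, 4 ε)
  (c|a)* = 10 transitions (2 symbol, 8 ε)
  (c|a)*a = 11 transitions (3 symbol, 8 ε)
  ((c|a)*a)* = 15 transitions (3 symbol, 12 ε)
  (a|c(cb)*)((c|a)*a)* = 27 transitions (7 symbol, 20 ε)

27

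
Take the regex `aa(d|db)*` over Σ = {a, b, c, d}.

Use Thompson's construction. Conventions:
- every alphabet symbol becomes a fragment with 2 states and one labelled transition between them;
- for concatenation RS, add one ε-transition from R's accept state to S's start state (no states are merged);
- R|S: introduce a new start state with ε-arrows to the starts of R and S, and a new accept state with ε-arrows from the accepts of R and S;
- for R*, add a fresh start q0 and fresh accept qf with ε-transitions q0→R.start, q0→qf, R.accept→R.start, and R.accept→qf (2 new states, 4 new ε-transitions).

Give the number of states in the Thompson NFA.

14

Recursing over subexpressions:
Each of the 5 symbol leaves contributes a 2-state fragment.
  db = 4 states
  d|db = 8 states
  (d|db)* = 10 states
  aa(d|db)* = 14 states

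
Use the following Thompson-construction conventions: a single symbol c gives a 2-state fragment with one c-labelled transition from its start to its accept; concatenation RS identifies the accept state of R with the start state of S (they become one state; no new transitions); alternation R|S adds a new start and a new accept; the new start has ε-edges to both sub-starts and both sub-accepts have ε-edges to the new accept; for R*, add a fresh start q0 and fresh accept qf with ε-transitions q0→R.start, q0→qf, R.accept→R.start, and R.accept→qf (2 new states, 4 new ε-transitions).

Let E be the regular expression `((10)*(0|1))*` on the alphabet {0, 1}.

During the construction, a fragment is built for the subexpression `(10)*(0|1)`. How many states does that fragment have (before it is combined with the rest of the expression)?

10

Fragment for `(10)*(0|1)`:
Each of the 4 symbol leaves contributes a 2-state fragment.
  10 — 3 states
  (10)* — 5 states
  0|1 — 6 states
  (10)*(0|1) — 10 states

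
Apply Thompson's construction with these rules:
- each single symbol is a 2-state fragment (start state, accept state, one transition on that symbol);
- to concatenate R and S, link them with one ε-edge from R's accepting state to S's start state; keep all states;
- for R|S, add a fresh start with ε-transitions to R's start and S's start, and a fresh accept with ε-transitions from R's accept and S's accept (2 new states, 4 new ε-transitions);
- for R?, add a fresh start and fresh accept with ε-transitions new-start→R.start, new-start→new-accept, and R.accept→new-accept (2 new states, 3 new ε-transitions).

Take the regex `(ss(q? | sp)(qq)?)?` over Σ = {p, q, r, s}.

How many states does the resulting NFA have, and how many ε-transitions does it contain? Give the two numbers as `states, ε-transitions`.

Bottom-up over the parse tree:
Each of the 7 symbol leaves contributes 2 states and 0 ε-transitions.
  q? = 4 states, 3 ε-transitions
  sp = 4 states, 1 ε-transition
  q? | sp = 10 states, 8 ε-transitions
  qq = 4 states, 1 ε-transition
  (qq)? = 6 states, 4 ε-transitions
  ss(q? | sp)(qq)? = 20 states, 15 ε-transitions
  (ss(q? | sp)(qq)?)? = 22 states, 18 ε-transitions

22, 18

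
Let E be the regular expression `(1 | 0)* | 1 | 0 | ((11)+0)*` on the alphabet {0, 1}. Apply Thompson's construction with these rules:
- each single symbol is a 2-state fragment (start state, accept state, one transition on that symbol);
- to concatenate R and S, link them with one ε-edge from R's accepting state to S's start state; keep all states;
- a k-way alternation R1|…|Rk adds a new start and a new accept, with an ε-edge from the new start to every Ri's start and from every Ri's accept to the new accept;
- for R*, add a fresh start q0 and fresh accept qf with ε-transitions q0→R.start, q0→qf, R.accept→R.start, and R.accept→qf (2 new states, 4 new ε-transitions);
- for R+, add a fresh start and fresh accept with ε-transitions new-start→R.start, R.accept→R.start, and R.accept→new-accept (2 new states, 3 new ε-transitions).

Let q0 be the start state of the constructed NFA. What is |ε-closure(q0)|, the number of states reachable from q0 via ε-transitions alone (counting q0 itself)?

Work bottom-up. For each fragment F, track |ε-closure(F.start)| and whether F's accept lies in that closure (i.e. whether F accepts ε). A single-symbol fragment has closure size 1 and does not accept ε.
  1 | 0 : new start ε-reaches every alternative's start; none of them accept ε, so the new accept is not reached: |ε-closure| = 1 + 1 + 1 = 3
  (1 | 0)* : the star's fresh start ε-reaches both the body's start and the fresh accept: |ε-closure| = 2 + 3 = 5
  11 : |ε-closure| equals the left operand's closure size = 1 (its accept is not ε-reachable, so the closure stops there)
  (11)+ : new start ε-reaches only the body's start; the new accept needs a symbol first: |ε-closure| = 1 + 1 = 2
  (11)+0 : same as the first factor's closure: |ε-closure| = 2
  ((11)+0)* : the star's fresh start ε-reaches both the body's start and the fresh accept: |ε-closure| = 2 + 2 = 4
  (1 | 0)* | 1 | 0 | ((11)+0)* : |ε-closure| = 1 (new start) + (5 + 1 + 1 + 4) + 1 (new accept, since some branch ε-reaches its own accept) = 13

13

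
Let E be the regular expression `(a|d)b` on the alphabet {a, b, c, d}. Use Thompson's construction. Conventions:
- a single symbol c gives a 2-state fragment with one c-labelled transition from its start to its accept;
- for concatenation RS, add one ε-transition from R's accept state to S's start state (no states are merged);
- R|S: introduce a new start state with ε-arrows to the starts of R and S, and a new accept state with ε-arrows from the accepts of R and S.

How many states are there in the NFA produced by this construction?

8

Recursing over subexpressions:
Each of the 3 symbol leaves contributes a 2-state fragment.
  a|d = 6 states
  (a|d)b = 8 states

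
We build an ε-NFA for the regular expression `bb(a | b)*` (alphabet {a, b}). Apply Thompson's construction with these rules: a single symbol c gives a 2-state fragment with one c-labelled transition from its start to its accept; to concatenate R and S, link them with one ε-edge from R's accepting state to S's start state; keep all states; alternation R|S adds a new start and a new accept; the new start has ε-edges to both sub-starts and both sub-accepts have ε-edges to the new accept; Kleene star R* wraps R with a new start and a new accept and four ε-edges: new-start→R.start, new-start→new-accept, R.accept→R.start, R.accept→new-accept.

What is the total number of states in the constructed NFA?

Building bottom-up:
Each of the 4 symbol leaves contributes a 2-state fragment.
  a | b = 6 states
  (a | b)* = 8 states
  bb(a | b)* = 12 states

12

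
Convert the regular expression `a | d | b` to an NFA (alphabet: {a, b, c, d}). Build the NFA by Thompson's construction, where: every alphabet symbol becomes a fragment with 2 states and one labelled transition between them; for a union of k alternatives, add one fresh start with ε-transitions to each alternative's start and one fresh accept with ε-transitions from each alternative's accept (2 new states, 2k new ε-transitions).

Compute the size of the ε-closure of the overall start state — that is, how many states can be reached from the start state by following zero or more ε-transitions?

4

Work bottom-up. For each fragment F, track |ε-closure(F.start)| and whether F's accept lies in that closure (i.e. whether F accepts ε). A single-symbol fragment has closure size 1 and does not accept ε.
  a | d | b → |closure| = 1 + 1 + 1 + 1 = 4 (the new accept is not ε-reachable since no branch accepts ε)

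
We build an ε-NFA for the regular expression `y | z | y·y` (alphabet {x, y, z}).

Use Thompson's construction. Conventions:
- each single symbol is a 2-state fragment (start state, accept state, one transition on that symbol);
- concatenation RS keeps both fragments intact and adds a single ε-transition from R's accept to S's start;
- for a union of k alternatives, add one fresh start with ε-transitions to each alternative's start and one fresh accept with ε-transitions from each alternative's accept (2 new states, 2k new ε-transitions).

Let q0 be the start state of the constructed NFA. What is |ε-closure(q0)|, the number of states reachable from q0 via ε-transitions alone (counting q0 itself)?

Let C(F) = |ε-closure(F.start)| within fragment F, and note whether F accepts ε. Symbol fragments have C = 1 and do not accept ε. Then:
  y·y — same as the first factor's closure: C = 1
  y | z | y·y — new start ε-reaches every alternative's start; none of them accept ε, so the new accept is not reached: C = 1 + 1 + 1 + 1 = 4

4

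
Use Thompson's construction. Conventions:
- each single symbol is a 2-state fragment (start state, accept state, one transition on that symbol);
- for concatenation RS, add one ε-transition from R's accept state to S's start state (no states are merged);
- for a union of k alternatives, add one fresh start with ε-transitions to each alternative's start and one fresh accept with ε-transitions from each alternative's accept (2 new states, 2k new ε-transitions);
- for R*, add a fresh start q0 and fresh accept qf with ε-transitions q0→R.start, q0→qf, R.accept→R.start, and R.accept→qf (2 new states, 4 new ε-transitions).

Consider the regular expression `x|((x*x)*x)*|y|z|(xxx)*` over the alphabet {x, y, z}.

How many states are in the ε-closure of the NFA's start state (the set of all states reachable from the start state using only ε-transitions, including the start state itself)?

17

Work bottom-up. For each fragment F, track |ε-closure(F.start)| and whether F's accept lies in that closure (i.e. whether F accepts ε). A single-symbol fragment has closure size 1 and does not accept ε.
  x* : |closure| = 1 (new start) + 1 (body) + 1 (new accept) = 3
  x*x : the left operand accepts ε, so the closure extends into the next operand (via the concat ε-link); |closure| = 3 + 1 = 4
  (x*x)* : |closure| = 1 (new start) + 4 (body) + 1 (new accept) = 6
  (x*x)*x : the left operand accepts ε, so the closure extends into the next operand (via the concat ε-link); |closure| = 6 + 1 = 7
  ((x*x)*x)* : |closure| = 1 (new start) + 7 (body) + 1 (new accept) = 9
  xxx : |closure| equals the left operand's closure size = 1 (its accept is not ε-reachable, so the closure stops there)
  (xxx)* : new start has ε-edges to the inner start and to the new accept, so |closure| = 2 + 1 = 3
  x|((x*x)*x)*|y|z|(xxx)* : |closure| = 1 (new start) + (1 + 9 + 1 + 1 + 3) + 1 (new accept, since some branch ε-reaches its own accept) = 17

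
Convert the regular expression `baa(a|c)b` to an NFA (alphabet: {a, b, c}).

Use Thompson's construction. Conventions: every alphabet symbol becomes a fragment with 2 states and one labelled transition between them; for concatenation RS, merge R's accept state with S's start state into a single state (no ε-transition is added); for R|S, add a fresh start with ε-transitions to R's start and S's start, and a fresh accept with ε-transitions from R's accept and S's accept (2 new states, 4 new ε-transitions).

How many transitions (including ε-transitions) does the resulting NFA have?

Per subexpression:
Each of the 6 symbol leaves contributes 1 transition (1 symbol, 0 ε).
  a|c : 6 transitions (2 symbol, 4 ε)
  baa(a|c)b : 10 transitions (6 symbol, 4 ε)

10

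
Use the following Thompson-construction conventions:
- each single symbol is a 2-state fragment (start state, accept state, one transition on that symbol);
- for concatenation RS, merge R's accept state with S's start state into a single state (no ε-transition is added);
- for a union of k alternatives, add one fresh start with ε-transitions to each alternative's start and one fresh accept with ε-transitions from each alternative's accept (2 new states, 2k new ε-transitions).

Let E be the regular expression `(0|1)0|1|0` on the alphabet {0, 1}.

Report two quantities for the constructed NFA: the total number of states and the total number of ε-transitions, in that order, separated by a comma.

13, 10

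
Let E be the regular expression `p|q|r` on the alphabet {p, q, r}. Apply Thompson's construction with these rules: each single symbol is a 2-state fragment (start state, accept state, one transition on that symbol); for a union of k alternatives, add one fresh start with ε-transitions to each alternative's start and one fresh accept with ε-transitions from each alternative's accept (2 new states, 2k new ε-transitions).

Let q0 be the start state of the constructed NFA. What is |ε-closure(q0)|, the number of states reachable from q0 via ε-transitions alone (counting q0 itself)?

Compute the ε-closure size of each fragment's start state recursively; a symbol fragment's start has no outgoing ε-edge, so its closure is just itself (size 1).
  p|q|r : C = 1 + 1 + 1 + 1 = 4 (the new accept is not ε-reachable since no branch accepts ε)

4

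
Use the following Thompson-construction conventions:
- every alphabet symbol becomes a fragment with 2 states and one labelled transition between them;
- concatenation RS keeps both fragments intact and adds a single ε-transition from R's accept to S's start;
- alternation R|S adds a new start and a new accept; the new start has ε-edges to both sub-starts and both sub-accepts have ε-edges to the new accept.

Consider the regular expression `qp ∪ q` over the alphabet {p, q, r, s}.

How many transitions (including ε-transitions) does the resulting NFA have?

Recursing over subexpressions:
Each of the 3 symbol leaves contributes 1 transition (1 symbol, 0 ε).
  qp — 3 transitions (2 symbol, 1 ε)
  qp ∪ q — 8 transitions (3 symbol, 5 ε)

8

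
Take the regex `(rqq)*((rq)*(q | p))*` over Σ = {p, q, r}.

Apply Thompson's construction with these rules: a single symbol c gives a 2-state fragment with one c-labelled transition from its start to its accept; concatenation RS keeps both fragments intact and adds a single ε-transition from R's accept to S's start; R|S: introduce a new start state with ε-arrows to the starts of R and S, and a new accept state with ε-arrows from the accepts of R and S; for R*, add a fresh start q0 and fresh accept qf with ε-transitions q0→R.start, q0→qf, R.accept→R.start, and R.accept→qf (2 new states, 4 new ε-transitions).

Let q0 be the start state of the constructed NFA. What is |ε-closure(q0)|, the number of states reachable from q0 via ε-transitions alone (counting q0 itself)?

11

Let C(F) = |ε-closure(F.start)| within fragment F, and note whether F accepts ε. Symbol fragments have C = 1 and do not accept ε. Then:
  rqq — |ε-closure| equals the left operand's closure size = 1 (its accept is not ε-reachable, so the closure stops there)
  (rqq)* — new start has ε-edges to the inner start and to the new accept, so |ε-closure| = 2 + 1 = 3
  rq — same as the first factor's closure: |ε-closure| = 1
  (rq)* — the star's fresh start ε-reaches both the body's start and the fresh accept: |ε-closure| = 2 + 1 = 3
  q | p — new start ε-reaches every alternative's start; none of them accept ε, so the new accept is not reached: |ε-closure| = 1 + 1 + 1 = 3
  (rq)*(q | p) — the left operand accepts ε, so the closure extends into the next operand (via the concat ε-link); |ε-closure| = 3 + 3 = 6
  ((rq)*(q | p))* — new start has ε-edges to the inner start and to the new accept, so |ε-closure| = 2 + 6 = 8
  (rqq)*((rq)*(q | p))* — |ε-closure| = 3 + 8 = 11 (closure spills across the concat boundary because the left factor accepts ε)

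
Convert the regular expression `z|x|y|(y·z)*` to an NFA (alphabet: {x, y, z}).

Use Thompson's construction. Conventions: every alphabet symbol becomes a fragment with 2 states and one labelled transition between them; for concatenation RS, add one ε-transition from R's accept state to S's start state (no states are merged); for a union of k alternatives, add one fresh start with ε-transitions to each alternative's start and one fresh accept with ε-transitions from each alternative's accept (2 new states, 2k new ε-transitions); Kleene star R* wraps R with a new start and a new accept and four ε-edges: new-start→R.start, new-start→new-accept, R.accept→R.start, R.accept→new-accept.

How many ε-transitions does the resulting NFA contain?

Per subexpression:
Each of the 5 symbol leaves contributes 0 ε-transitions.
  y·z — 1 ε-transition
  (y·z)* — 5 ε-transitions
  z|x|y|(y·z)* — 13 ε-transitions

13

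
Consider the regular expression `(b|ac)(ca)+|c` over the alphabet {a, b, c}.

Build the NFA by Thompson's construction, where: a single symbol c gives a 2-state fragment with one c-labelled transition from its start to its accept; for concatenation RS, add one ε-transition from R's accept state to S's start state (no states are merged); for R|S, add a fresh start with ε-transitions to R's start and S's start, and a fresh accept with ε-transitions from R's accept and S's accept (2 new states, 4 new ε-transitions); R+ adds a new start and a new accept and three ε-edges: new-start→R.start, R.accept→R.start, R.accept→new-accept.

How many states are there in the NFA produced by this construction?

Per subexpression:
Each of the 6 symbol leaves contributes a 2-state fragment.
  ac — 4 states
  b|ac — 8 states
  ca — 4 states
  (ca)+ — 6 states
  (b|ac)(ca)+ — 14 states
  (b|ac)(ca)+|c — 18 states

18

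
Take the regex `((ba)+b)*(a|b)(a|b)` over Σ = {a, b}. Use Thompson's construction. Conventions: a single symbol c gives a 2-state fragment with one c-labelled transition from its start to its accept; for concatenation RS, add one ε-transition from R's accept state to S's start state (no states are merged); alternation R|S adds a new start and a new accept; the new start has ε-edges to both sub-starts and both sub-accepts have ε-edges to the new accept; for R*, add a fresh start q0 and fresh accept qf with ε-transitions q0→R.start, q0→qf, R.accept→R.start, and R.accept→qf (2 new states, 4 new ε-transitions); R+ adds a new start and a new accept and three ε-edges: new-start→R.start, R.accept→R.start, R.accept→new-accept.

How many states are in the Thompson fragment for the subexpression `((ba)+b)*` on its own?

10

Fragment for `((ba)+b)*`:
Each of the 3 symbol leaves contributes a 2-state fragment.
  ba — 4 states
  (ba)+ — 6 states
  (ba)+b — 8 states
  ((ba)+b)* — 10 states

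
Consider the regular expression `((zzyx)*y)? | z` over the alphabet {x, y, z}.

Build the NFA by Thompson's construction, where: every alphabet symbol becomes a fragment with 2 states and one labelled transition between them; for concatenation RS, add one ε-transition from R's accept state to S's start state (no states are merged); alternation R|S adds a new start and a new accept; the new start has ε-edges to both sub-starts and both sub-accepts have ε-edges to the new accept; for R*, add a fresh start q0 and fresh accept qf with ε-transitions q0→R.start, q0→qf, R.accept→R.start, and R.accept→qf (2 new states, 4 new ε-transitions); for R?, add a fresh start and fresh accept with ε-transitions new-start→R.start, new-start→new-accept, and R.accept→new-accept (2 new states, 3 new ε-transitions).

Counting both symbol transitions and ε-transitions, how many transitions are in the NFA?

Per subexpression:
Each of the 6 symbol leaves contributes 1 transition (1 symbol, 0 ε).
  zzyx : 7 transitions (4 symbol, 3 ε)
  (zzyx)* : 11 transitions (4 symbol, 7 ε)
  (zzyx)*y : 13 transitions (5 symbol, 8 ε)
  ((zzyx)*y)? : 16 transitions (5 symbol, 11 ε)
  ((zzyx)*y)? | z : 21 transitions (6 symbol, 15 ε)

21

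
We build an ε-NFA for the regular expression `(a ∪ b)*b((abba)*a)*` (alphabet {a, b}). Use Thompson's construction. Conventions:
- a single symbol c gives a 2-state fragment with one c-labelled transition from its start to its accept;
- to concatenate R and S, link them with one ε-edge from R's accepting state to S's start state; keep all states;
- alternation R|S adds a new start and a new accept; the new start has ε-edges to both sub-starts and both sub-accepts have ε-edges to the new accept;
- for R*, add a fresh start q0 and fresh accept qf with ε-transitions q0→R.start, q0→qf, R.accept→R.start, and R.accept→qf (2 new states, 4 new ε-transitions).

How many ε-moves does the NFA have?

22

Recursing over subexpressions:
Each of the 8 symbol leaves contributes 0 ε-transitions.
  a ∪ b = 4 ε-transitions
  (a ∪ b)* = 8 ε-transitions
  abba = 3 ε-transitions
  (abba)* = 7 ε-transitions
  (abba)*a = 8 ε-transitions
  ((abba)*a)* = 12 ε-transitions
  (a ∪ b)*b((abba)*a)* = 22 ε-transitions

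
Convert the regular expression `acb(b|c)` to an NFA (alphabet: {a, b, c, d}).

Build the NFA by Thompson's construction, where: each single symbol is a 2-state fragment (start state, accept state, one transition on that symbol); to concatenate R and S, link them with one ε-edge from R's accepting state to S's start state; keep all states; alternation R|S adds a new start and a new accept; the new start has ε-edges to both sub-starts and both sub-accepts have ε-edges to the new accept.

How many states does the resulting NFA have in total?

Per subexpression:
Each of the 5 symbol leaves contributes a 2-state fragment.
  b|c → 6 states
  acb(b|c) → 12 states

12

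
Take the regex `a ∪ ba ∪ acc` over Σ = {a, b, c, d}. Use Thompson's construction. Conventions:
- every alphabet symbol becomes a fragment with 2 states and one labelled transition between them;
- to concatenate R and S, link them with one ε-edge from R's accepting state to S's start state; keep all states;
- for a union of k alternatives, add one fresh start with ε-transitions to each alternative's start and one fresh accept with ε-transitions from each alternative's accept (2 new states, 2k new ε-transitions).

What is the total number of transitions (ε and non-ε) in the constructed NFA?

15

Per subexpression:
Each of the 6 symbol leaves contributes 1 transition (1 symbol, 0 ε).
  ba → 3 transitions (2 symbol, 1 ε)
  acc → 5 transitions (3 symbol, 2 ε)
  a ∪ ba ∪ acc → 15 transitions (6 symbol, 9 ε)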